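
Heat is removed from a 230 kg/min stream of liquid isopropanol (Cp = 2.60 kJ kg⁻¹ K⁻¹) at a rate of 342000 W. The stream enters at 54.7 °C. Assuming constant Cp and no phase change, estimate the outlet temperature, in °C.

Q = 342000 W = 20520 kJ/min
ΔT = Q/(ṁ·Cp) = 20520/(230×2.60) = 34.314 K
T_out = 54.7 − 34.314 = 20.386 °C

T_out = 20.4 °C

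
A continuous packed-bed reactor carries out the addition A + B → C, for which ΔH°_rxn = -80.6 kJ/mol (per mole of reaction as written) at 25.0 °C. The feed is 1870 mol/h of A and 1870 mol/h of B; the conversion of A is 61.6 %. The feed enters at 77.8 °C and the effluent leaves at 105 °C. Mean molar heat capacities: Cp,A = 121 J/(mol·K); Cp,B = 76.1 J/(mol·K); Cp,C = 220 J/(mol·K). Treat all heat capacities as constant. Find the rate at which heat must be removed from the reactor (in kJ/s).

Q_out = 22.4 kJ/s

Extent of reaction ξ = 0.616 × 1870 = 1151.9 mol/h
Reaction term: ξ·ΔH°_rxn = 1151.9 × -80.6 = -92845 kJ/h
Sensible, feed 77.8→25 °C: -19461 kJ/h
Outlet flows (mol/h): A 718.08, B 718.08, C 1151.9
Sensible, products 25→105 °C: 31596 kJ/h
Q = ΔH = -80709 kJ/h = -22.419 kW
Heat removed = 22.419 kJ/s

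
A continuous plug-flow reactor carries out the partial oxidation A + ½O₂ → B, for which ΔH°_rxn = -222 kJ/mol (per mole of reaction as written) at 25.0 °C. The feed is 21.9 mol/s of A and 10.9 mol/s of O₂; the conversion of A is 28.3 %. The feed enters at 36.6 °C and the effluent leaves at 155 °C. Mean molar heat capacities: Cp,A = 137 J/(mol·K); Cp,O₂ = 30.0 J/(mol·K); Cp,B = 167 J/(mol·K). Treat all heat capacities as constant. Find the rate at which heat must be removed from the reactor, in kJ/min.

Extent of reaction ξ = 0.283 × 21.9 = 6.1977 mol/s
Reaction term: ξ·ΔH°_rxn = 6.1977 × -222 = -1375.9 kJ/s
Sensible, feed 36.6→25 °C: -38.597 kJ/s
Outlet flows (mol/s): A 15.702, O₂ 7.8012, B 6.1977
Sensible, products 25→155 °C: 444.63 kJ/s
Q = ΔH = -969.85 kJ/s = -969.85 kW
Heat removed = 58191 kJ/min

Q_out = 58200 kJ/min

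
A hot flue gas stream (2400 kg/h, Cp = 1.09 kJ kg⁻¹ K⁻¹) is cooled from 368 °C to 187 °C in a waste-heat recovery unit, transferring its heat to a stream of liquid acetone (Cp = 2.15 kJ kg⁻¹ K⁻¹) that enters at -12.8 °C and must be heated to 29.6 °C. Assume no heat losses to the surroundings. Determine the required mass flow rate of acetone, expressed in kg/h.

ṁ_c = 5190 kg/h

Heat released by hot stream: Q = 2400 × 1.09 × (368 − 187) = 473500 kJ/h
Energy balance on cold side (adiabatic exchanger): Q = ṁ_c·Cp_c·(T_c,out − T_c,in)
ṁ_c = 473500 / [2.15 × (29.6 − -12.8)] = 5194.1 kg/h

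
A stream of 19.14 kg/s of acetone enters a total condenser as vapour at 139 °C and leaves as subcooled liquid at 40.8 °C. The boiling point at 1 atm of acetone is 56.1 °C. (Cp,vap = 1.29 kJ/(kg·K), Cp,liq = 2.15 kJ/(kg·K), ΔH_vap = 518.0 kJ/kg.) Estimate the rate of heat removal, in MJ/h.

Q_c = 45300 MJ/h

vapour 139→56.1 °C: -106.94 kJ/kg
condensation at 56.1 °C: -518 kJ/kg
liquid 56.1→40.8 °C: -32.895 kJ/kg
Δh = -106.94 + -518 + -32.895 = -657.84 kJ/kg
Q = ṁ·Δh = 19.14 kg/s × -657.84 kJ/kg = -12591 kJ/s
|Q| = 12591 kW = 45328 MJ/h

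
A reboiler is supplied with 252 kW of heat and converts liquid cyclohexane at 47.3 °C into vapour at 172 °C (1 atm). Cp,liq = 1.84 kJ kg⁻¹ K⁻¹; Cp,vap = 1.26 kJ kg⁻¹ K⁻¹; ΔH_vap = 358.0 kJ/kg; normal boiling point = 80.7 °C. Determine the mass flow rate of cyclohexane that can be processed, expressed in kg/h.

Δh = 1.84×(80.7−47.3) + 358.0 + 1.26×(172−80.7) = 534.49 kJ/kg
Q = 252 kW = 252 kJ/s = 907200 kJ/h
ṁ = Q/Δh = 907200 / 534.49 = 1697.3 kg/h

ṁ = 1700 kg/h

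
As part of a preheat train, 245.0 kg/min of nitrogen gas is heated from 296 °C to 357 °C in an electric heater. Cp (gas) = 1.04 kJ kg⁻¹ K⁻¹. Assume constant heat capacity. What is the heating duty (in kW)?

Q = 259 kW

Q = ṁ·Cp·ΔT = 245.0 × 1.04 × (357 − 296) = 15543 kJ/min
Converting: 15543 / 60 s = 259.05 kW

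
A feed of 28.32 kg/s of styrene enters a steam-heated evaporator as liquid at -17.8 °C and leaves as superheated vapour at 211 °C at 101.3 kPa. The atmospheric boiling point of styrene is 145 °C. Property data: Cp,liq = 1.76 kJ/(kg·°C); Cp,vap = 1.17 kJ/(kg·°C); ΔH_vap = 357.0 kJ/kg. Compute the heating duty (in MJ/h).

Q = 73500 MJ/h

liquid -17.8→145 °C: 286.53 kJ/kg
vaporisation at 145 °C: 357 kJ/kg
vapour 145→211 °C: 77.22 kJ/kg
Δh = 286.53 + 357 + 77.22 = 720.75 kJ/kg
Q = ṁ·Δh = 28.32 kg/s × 720.75 kJ/kg = 20412 kJ/s
|Q| = 20412 kW = 73482 MJ/h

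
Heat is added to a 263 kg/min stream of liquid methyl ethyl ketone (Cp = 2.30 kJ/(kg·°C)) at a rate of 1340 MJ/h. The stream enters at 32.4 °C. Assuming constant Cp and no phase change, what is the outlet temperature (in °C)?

Q = 1340 MJ/h = 22333 kJ/min
ΔT = Q/(ṁ·Cp) = 22333/(263×2.30) = 36.921 K
T_out = 32.4 + 36.921 = 69.321 °C

T_out = 69.3 °C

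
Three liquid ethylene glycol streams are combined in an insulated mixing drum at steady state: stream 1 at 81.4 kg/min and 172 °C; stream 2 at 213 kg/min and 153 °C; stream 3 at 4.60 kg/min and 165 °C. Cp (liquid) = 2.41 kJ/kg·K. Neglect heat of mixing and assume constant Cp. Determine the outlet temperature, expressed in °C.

No heat crosses the boundary, so H_out = H_in.
Σ ṁᵢCp,ᵢTᵢ = 81.4×2.41×172 + 213×2.41×153 + 4.60×2.41×165 = 114110
Σ ṁᵢCp,ᵢ = 81.4×2.41 + 213×2.41 + 4.60×2.41 = 720.59
T_out = 114110 / 720.59 = 158.36 °C

T_out = 158 °C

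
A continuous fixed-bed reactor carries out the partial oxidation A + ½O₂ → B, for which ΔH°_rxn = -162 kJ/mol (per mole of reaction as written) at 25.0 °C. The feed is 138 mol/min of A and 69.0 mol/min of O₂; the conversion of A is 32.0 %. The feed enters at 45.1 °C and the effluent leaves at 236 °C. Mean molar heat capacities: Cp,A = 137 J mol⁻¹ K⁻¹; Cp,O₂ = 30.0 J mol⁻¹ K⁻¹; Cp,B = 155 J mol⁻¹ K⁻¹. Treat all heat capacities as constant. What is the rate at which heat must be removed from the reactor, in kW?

Extent of reaction ξ = 0.320 × 138 = 44.16 mol/min
Reaction term: ξ·ΔH°_rxn = 44.16 × -162 = -7153.9 kJ/min
Sensible, feed 45.1→25 °C: -421.62 kJ/min
Outlet flows (mol/min): A 93.84, O₂ 46.92, B 44.16
Sensible, products 25→236 °C: 4453.9 kJ/min
Q = ΔH = -3121.6 kJ/min = -52.027 kW
Heat removed = 52.027 kW

Q_out = 52.0 kW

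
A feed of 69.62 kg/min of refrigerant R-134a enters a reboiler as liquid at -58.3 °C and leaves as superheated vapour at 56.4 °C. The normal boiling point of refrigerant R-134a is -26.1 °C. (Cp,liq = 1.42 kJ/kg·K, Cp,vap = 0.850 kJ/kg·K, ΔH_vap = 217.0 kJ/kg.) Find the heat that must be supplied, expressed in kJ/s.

liquid -58.3→-26.1 °C: 45.724 kJ/kg
vaporisation at -26.1 °C: 217 kJ/kg
vapour -26.1→56.4 °C: 70.125 kJ/kg
Δh = 45.724 + 217 + 70.125 = 332.85 kJ/kg
Q = ṁ·Δh = 69.62 kg/min × 332.85 kJ/kg = 23173 kJ/min
|Q| = 386.22 kW

Q = 386 kJ/s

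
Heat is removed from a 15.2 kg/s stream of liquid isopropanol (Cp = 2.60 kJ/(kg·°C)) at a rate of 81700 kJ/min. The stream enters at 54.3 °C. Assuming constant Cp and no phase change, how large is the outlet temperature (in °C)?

T_out = 19.8 °C

Q = 81700 kJ/min = 1361.7 kJ/s
ΔT = Q/(ṁ·Cp) = 1361.7/(15.2×2.60) = 34.455 K
T_out = 54.3 − 34.455 = 19.845 °C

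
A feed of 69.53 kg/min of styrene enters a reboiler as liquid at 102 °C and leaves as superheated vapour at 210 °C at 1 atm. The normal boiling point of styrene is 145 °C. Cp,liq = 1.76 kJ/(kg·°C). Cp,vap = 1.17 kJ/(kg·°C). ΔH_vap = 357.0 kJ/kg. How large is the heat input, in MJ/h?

liquid 102→145 °C: 75.68 kJ/kg
vaporisation at 145 °C: 357 kJ/kg
vapour 145→210 °C: 76.05 kJ/kg
Δh = 75.68 + 357 + 76.05 = 508.73 kJ/kg
Q = ṁ·Δh = 69.53 kg/min × 508.73 kJ/kg = 35372 kJ/min
|Q| = 589.53 kW = 2122.3 MJ/h

Q = 2120 MJ/h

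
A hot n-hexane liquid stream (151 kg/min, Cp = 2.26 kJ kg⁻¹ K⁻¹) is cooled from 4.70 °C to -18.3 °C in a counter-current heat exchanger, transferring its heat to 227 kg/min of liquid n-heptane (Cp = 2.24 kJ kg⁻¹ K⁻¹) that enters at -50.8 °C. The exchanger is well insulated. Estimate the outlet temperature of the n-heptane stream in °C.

Heat released by hot stream: Q = 151 × 2.26 × (4.70 − -18.3) = 7849 kJ/min
Energy balance on cold side (adiabatic exchanger): Q = ṁ_c·Cp_c·(T_c,out − T_c,in)
T_c,out = -50.8 + 7849/(227 × 2.24) = -35.364 °C

T_c,out = -35.4 °C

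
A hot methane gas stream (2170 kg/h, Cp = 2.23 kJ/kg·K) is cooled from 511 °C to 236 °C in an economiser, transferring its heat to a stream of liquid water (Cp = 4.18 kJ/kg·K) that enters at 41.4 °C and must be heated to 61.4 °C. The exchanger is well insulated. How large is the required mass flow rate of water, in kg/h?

ṁ_c = 15900 kg/h

Heat released by hot stream: Q = 2170 × 2.23 × (511 − 236) = 1.3308e+06 kJ/h
Energy balance on cold side (adiabatic exchanger): Q = ṁ_c·Cp_c·(T_c,out − T_c,in)
ṁ_c = 1.3308e+06 / [4.18 × (61.4 − 41.4)] = 15918 kg/h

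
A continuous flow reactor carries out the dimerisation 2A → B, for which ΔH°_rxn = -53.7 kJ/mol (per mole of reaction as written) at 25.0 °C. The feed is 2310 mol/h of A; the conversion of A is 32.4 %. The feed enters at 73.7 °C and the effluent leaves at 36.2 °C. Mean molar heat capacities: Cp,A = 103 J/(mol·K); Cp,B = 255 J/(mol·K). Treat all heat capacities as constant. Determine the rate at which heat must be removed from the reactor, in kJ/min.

Extent of reaction ξ = 0.324 × 2310 / 2 = 374.22 mol/h
Reaction term: ξ·ΔH°_rxn = 374.22 × -53.7 = -20096 kJ/h
Sensible, feed 73.7→25 °C: -11587 kJ/h
Outlet flows (mol/h): A 1561.6, B 374.22
Sensible, products 25→36.2 °C: 2870.2 kJ/h
Q = ΔH = -28813 kJ/h = -8.0035 kW
Heat removed = 480.21 kJ/min

Q_out = 480 kJ/min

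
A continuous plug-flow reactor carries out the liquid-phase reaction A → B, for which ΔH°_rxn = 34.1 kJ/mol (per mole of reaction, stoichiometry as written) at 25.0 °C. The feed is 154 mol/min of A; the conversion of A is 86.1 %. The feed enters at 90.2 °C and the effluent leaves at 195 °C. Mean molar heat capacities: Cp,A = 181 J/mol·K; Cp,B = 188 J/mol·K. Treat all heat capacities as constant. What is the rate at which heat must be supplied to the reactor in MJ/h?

Extent of reaction ξ = 0.861 × 154 = 132.59 mol/min
Reaction term: ξ·ΔH°_rxn = 132.59 × 34.1 = 4521.5 kJ/min
Sensible, feed 90.2→25 °C: -1817.4 kJ/min
Outlet flows (mol/min): A 21.406, B 132.59
Sensible, products 25→195 °C: 4896.4 kJ/min
Q = ΔH = 7600.4 kJ/min = 126.67 kW
Heat supplied = 456.03 MJ/h

Q_in = 456 MJ/h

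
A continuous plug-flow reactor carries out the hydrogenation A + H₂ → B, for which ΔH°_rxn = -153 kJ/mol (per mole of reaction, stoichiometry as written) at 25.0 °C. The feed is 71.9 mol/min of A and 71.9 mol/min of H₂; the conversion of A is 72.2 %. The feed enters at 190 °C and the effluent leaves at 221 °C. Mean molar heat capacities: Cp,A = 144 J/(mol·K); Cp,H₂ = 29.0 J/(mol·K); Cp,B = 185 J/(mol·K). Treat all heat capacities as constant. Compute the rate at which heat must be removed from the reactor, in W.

Extent of reaction ξ = 0.722 × 71.9 = 51.912 mol/min
Reaction term: ξ·ΔH°_rxn = 51.912 × -153 = -7942.5 kJ/min
Sensible, feed 190→25 °C: -2052.4 kJ/min
Outlet flows (mol/min): A 19.988, H₂ 19.988, B 51.912
Sensible, products 25→221 °C: 2560.1 kJ/min
Q = ΔH = -7434.8 kJ/min = -123.91 kW
Heat removed = 123910 W

Q_out = 124000 W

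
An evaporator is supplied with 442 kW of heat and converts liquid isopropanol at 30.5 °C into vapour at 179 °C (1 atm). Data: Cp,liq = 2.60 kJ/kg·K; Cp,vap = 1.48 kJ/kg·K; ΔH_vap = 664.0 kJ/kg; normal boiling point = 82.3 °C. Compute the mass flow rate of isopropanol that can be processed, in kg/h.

ṁ = 1690 kg/h

Δh = 2.60×(82.3−30.5) + 664.0 + 1.48×(179−82.3) = 941.8 kJ/kg
Q = 442 kW = 442 kJ/s = 1.5912e+06 kJ/h
ṁ = Q/Δh = 1.5912e+06 / 941.8 = 1689.5 kg/h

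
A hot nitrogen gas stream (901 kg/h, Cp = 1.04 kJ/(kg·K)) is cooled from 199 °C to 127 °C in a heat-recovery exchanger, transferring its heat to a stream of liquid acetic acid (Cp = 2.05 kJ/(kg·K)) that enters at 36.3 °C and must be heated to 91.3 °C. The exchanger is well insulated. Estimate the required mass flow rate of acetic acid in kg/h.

Heat released by hot stream: Q = 901 × 1.04 × (199 − 127) = 67467 kJ/h
Energy balance on cold side (adiabatic exchanger): Q = ṁ_c·Cp_c·(T_c,out − T_c,in)
ṁ_c = 67467 / [2.05 × (91.3 − 36.3)] = 598.38 kg/h

ṁ_c = 598 kg/h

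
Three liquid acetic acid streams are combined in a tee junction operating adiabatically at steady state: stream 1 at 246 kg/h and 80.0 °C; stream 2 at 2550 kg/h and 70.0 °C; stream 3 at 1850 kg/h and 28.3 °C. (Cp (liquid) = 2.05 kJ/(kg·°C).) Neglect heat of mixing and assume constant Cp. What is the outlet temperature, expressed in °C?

No heat crosses the boundary, so H_out = H_in.
Σ ṁᵢCp,ᵢTᵢ = 246×2.05×80.0 + 2550×2.05×70.0 + 1850×2.05×28.3 = 513600
Σ ṁᵢCp,ᵢ = 246×2.05 + 2550×2.05 + 1850×2.05 = 9524.3
T_out = 513600 / 9524.3 = 53.925 °C

T_out = 53.9 °C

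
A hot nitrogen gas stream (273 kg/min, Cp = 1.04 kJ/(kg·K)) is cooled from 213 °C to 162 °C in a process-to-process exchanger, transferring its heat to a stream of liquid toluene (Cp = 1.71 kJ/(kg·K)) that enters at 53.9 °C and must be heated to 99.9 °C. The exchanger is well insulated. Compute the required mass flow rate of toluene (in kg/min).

ṁ_c = 184 kg/min

Heat released by hot stream: Q = 273 × 1.04 × (213 − 162) = 14480 kJ/min
Energy balance on cold side (adiabatic exchanger): Q = ṁ_c·Cp_c·(T_c,out − T_c,in)
ṁ_c = 14480 / [1.71 × (99.9 − 53.9)] = 184.08 kg/min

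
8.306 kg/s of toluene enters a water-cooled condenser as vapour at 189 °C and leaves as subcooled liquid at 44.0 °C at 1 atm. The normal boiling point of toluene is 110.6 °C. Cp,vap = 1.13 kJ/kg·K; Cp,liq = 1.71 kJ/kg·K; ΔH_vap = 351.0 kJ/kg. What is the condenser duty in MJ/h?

vapour 189→110.6 °C: -88.592 kJ/kg
condensation at 110.6 °C: -351 kJ/kg
liquid 110.6→44.0 °C: -113.89 kJ/kg
Δh = -88.592 + -351 + -113.89 = -553.48 kJ/kg
Q = ṁ·Δh = 8.306 kg/s × -553.48 kJ/kg = -4597.2 kJ/s
|Q| = 4597.2 kW = 16550 MJ/h

Q_c = 16500 MJ/h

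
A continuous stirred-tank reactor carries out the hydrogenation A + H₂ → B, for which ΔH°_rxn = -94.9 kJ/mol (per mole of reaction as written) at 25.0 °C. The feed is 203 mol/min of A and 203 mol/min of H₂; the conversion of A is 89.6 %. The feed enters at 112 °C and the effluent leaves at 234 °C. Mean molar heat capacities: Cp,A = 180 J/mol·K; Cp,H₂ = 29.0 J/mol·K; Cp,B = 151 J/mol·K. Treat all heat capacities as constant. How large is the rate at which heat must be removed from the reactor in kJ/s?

Q_out = 238 kJ/s

Extent of reaction ξ = 0.896 × 203 = 181.89 mol/min
Reaction term: ξ·ΔH°_rxn = 181.89 × -94.9 = -17261 kJ/min
Sensible, feed 112→25 °C: -3691.1 kJ/min
Outlet flows (mol/min): A 21.112, H₂ 21.112, B 181.89
Sensible, products 25→234 °C: 6662.4 kJ/min
Q = ΔH = -14290 kJ/min = -238.17 kW
Heat removed = 238.17 kJ/s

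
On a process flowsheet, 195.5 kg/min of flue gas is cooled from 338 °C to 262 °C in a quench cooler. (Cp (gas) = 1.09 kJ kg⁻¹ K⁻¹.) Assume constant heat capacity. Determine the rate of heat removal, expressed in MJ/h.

Q = ṁ·Cp·ΔT = 195.5 × 1.09 × (262 − 338) = -16195 kJ/min
Converting: 16195 / 60 s = 269.92 kW
Cooling duty = 971.71 MJ/h

Q_c = 972 MJ/h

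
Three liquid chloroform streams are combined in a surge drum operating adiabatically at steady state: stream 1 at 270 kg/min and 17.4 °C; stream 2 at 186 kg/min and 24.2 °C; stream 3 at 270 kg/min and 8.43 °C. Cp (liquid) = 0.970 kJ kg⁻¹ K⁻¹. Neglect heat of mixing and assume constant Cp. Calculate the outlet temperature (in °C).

T_out = 15.8 °C

Adiabatic, steady state ⇒ Σ ṁᵢCp,ᵢ(T_out − Tᵢ) = 0
Σ ṁᵢCp,ᵢTᵢ = 270×0.970×17.4 + 186×0.970×24.2 + 270×0.970×8.43 = 11131
Σ ṁᵢCp,ᵢ = 270×0.970 + 186×0.970 + 270×0.970 = 704.22
T_out = 11131 / 704.22 = 15.806 °C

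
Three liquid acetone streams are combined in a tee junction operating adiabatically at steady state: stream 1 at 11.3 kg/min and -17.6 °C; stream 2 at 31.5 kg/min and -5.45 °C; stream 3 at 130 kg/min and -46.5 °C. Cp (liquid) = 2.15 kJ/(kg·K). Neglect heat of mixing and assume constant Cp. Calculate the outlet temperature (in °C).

T_out = -37.1 °C

No heat crosses the boundary, so H_out = H_in.
T_out = Σ ṁᵢCp,ᵢTᵢ / Σ ṁᵢCp,ᵢ
      = -13793 / 371.52 = -37.127 °C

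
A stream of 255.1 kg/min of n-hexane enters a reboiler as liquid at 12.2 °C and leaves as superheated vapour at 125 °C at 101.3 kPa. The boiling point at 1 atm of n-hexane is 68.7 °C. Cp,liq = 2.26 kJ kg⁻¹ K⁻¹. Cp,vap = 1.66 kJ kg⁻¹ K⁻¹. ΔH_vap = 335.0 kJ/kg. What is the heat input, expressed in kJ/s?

Q = 2360 kJ/s

liquid 12.2→68.7 °C: 127.69 kJ/kg
vaporisation at 68.7 °C: 335 kJ/kg
vapour 68.7→125 °C: 93.458 kJ/kg
Δh = 127.69 + 335 + 93.458 = 556.15 kJ/kg
Q = ṁ·Δh = 255.1 kg/min × 556.15 kJ/kg = 141870 kJ/min
|Q| = 2364.6 kW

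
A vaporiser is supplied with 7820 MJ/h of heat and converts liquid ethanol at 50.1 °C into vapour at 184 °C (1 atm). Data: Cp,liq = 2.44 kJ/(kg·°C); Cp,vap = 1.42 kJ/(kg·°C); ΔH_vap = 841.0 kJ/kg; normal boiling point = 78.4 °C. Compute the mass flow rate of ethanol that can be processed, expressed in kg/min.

ṁ = 123 kg/min

Δh = 2.44×(78.4−50.1) + 841.0 + 1.42×(184−78.4) = 1060 kJ/kg
Q = 7820 MJ/h = 2172.2 kJ/s = 130330 kJ/min
ṁ = Q/Δh = 130330 / 1060 = 122.96 kg/min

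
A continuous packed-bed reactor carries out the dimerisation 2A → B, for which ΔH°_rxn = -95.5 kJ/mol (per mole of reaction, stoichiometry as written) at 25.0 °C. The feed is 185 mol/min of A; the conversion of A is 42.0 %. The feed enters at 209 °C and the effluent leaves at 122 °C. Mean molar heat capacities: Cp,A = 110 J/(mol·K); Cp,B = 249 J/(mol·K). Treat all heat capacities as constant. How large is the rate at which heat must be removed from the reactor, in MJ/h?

Q_out = 322 MJ/h

Extent of reaction ξ = 0.420 × 185 / 2 = 38.85 mol/min
Reaction term: ξ·ΔH°_rxn = 38.85 × -95.5 = -3710.2 kJ/min
Sensible, feed 209→25 °C: -3744.4 kJ/min
Outlet flows (mol/min): A 107.3, B 38.85
Sensible, products 25→122 °C: 2083.2 kJ/min
Q = ΔH = -5371.3 kJ/min = -89.522 kW
Heat removed = 322.28 MJ/h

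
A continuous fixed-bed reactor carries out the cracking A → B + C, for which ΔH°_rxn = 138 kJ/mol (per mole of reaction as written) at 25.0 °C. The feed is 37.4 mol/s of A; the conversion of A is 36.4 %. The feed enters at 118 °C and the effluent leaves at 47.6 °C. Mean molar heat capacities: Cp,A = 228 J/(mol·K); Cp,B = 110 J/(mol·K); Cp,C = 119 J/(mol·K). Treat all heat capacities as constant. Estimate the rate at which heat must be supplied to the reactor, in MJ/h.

Q_in = 4600 MJ/h

Extent of reaction ξ = 0.364 × 37.4 = 13.614 mol/s
Reaction term: ξ·ΔH°_rxn = 13.614 × 138 = 1878.7 kJ/s
Sensible, feed 118→25 °C: -793.03 kJ/s
Outlet flows (mol/s): A 23.786, B 13.614, C 13.614
Sensible, products 25→47.6 °C: 193.02 kJ/s
Q = ΔH = 1278.7 kJ/s = 1278.7 kW
Heat supplied = 4603.2 MJ/h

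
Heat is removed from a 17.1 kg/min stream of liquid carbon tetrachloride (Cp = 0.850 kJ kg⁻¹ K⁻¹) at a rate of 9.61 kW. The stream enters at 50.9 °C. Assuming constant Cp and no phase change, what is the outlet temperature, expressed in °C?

Q = 9.61 kW = 576.6 kJ/min
ΔT = Q/(ṁ·Cp) = 576.6/(17.1×0.850) = 39.67 K
T_out = 50.9 − 39.67 = 11.23 °C

T_out = 11.2 °C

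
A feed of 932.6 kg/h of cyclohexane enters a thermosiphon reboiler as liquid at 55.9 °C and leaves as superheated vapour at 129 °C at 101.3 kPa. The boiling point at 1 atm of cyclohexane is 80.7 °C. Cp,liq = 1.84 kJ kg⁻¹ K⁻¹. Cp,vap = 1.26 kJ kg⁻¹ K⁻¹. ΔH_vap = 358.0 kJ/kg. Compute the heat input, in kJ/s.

liquid 55.9→80.7 °C: 45.632 kJ/kg
vaporisation at 80.7 °C: 358 kJ/kg
vapour 80.7→129 °C: 60.858 kJ/kg
Δh = 45.632 + 358 + 60.858 = 464.49 kJ/kg
Q = ṁ·Δh = 932.6 kg/h × 464.49 kJ/kg = 433180 kJ/h
|Q| = 120.33 kW

Q = 120 kJ/s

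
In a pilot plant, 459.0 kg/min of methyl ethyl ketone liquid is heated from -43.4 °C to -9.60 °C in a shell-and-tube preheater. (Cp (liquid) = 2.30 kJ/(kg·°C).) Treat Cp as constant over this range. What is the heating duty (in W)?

Q = 595000 W

Q = ṁ·Cp·ΔT = 459.0 × 2.30 × (-9.60 − -43.4) = 35683 kJ/min
Converting: 35683 / 60 s = 594.71 kW
Heating duty = 594710 W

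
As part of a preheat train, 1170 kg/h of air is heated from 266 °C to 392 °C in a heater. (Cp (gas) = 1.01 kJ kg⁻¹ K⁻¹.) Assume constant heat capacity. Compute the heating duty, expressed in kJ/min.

Q = ṁ·Cp·ΔT = 1170 × 1.01 × (392 − 266) = 148890 kJ/h
Converting: 148890 / 3600 s = 41.36 kW
Heating duty = 2481.6 kJ/min

Q = 2480 kJ/min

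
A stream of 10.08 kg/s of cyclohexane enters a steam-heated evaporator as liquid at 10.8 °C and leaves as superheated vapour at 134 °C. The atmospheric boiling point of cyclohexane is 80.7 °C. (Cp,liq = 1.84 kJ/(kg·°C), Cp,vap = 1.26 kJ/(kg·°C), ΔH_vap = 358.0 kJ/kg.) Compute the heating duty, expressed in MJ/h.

liquid 10.8→80.7 °C: 128.62 kJ/kg
vaporisation at 80.7 °C: 358 kJ/kg
vapour 80.7→134 °C: 67.158 kJ/kg
Δh = 128.62 + 358 + 67.158 = 553.77 kJ/kg
Q = ṁ·Δh = 10.08 kg/s × 553.77 kJ/kg = 5582 kJ/s
|Q| = 5582 kW = 20095 MJ/h

Q = 20100 MJ/h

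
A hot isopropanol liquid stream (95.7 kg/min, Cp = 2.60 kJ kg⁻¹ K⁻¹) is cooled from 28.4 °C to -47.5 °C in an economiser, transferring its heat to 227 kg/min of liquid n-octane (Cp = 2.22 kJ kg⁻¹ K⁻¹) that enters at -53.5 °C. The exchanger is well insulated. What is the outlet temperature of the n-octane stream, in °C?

Heat released by hot stream: Q = 95.7 × 2.60 × (28.4 − -47.5) = 18885 kJ/min
Energy balance on cold side (adiabatic exchanger): Q = ṁ_c·Cp_c·(T_c,out − T_c,in)
T_c,out = -53.5 + 18885/(227 × 2.22) = -16.024 °C

T_c,out = -16.0 °C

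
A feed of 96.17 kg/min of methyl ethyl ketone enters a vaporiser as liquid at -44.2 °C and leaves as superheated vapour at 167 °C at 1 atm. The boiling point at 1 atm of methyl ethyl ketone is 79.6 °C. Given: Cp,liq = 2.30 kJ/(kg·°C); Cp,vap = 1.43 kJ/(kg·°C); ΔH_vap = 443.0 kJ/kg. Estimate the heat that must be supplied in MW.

Q = 1.37 MW

liquid -44.2→79.6 °C: 284.74 kJ/kg
vaporisation at 79.6 °C: 443 kJ/kg
vapour 79.6→167 °C: 124.98 kJ/kg
Δh = 284.74 + 443 + 124.98 = 852.72 kJ/kg
Q = ṁ·Δh = 96.17 kg/min × 852.72 kJ/kg = 82006 kJ/min
|Q| = 1366.8 kW = 1.3668 MW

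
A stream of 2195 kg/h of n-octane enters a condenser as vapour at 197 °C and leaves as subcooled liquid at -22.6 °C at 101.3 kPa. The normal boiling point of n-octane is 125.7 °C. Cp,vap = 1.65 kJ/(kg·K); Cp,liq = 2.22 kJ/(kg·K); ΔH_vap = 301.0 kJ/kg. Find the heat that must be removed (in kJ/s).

Q_c = 456 kJ/s

vapour 197→125.7 °C: -117.64 kJ/kg
condensation at 125.7 °C: -301 kJ/kg
liquid 125.7→-22.6 °C: -329.23 kJ/kg
Δh = -117.64 + -301 + -329.23 = -747.87 kJ/kg
Q = ṁ·Δh = 2195 kg/h × -747.87 kJ/kg = -1.6416e+06 kJ/h
|Q| = 455.99 kW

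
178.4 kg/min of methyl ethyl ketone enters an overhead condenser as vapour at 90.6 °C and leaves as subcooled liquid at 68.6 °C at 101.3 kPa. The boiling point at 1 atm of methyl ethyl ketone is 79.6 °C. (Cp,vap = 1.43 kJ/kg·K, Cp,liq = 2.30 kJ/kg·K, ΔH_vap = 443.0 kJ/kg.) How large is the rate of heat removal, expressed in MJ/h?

Q_c = 5180 MJ/h

vapour 90.6→79.6 °C: -15.73 kJ/kg
condensation at 79.6 °C: -443 kJ/kg
liquid 79.6→68.6 °C: -25.3 kJ/kg
Δh = -15.73 + -443 + -25.3 = -484.03 kJ/kg
Q = ṁ·Δh = 178.4 kg/min × -484.03 kJ/kg = -86351 kJ/min
|Q| = 1439.2 kW = 5181.1 MJ/h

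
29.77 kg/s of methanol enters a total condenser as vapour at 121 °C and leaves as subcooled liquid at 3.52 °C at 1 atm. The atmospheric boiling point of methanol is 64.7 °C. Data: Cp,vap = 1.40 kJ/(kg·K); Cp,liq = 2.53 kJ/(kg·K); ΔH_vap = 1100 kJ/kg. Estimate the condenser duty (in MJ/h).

vapour 121→64.7 °C: -78.82 kJ/kg
condensation at 64.7 °C: -1100 kJ/kg
liquid 64.7→3.52 °C: -154.79 kJ/kg
Δh = -78.82 + -1100 + -154.79 = -1333.6 kJ/kg
Q = ṁ·Δh = 29.77 kg/s × -1333.6 kJ/kg = -39701 kJ/s
|Q| = 39701 kW = 142930 MJ/h

Q_c = 143000 MJ/h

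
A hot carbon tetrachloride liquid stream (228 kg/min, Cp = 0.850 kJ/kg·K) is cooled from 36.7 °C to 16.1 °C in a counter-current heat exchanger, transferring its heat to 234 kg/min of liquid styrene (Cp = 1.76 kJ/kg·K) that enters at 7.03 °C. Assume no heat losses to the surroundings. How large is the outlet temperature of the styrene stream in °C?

T_c,out = 16.7 °C

Heat released by hot stream: Q = 228 × 0.850 × (36.7 − 16.1) = 3992.3 kJ/min
Energy balance on cold side (adiabatic exchanger): Q = ṁ_c·Cp_c·(T_c,out − T_c,in)
T_c,out = 7.03 + 3992.3/(234 × 1.76) = 16.724 °C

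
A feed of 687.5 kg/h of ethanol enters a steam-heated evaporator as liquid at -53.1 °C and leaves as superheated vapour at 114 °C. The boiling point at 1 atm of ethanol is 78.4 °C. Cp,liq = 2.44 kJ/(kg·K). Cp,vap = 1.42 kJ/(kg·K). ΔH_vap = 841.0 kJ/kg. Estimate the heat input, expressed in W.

Q = 232000 W

liquid -53.1→78.4 °C: 320.86 kJ/kg
vaporisation at 78.4 °C: 841 kJ/kg
vapour 78.4→114 °C: 50.552 kJ/kg
Δh = 320.86 + 841 + 50.552 = 1212.4 kJ/kg
Q = ṁ·Δh = 687.5 kg/h × 1212.4 kJ/kg = 833530 kJ/h
|Q| = 231.54 kW = 231540 W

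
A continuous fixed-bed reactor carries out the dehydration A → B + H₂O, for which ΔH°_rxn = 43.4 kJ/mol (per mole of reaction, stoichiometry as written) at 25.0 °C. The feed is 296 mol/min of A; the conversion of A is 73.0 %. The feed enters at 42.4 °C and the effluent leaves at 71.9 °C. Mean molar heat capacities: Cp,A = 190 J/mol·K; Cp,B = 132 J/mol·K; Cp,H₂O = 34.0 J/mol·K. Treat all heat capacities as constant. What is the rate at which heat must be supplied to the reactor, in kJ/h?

Extent of reaction ξ = 0.730 × 296 = 216.08 mol/min
Reaction term: ξ·ΔH°_rxn = 216.08 × 43.4 = 9377.9 kJ/min
Sensible, feed 42.4→25 °C: -978.58 kJ/min
Outlet flows (mol/min): A 79.92, B 216.08, H₂O 216.08
Sensible, products 25→71.9 °C: 2394.4 kJ/min
Q = ΔH = 10794 kJ/min = 179.9 kW
Heat supplied = 647620 kJ/h

Q_in = 648000 kJ/h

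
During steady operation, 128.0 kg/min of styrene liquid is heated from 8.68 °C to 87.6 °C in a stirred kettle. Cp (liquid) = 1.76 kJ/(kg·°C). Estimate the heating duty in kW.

Q = ṁ·Cp·ΔT = 128.0 × 1.76 × (87.6 − 8.68) = 17779 kJ/min
Converting: 17779 / 60 s = 296.32 kW

Q = 296 kW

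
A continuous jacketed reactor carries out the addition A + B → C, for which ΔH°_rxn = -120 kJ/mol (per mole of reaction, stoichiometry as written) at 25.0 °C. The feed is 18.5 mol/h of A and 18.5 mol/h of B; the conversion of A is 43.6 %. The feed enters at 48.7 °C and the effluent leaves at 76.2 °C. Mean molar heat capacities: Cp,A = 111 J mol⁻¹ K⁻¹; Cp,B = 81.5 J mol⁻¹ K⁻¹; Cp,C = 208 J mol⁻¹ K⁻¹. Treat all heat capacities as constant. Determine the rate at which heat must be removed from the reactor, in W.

Q_out = 240 W

Extent of reaction ξ = 0.436 × 18.5 = 8.066 mol/h
Reaction term: ξ·ΔH°_rxn = 8.066 × -120 = -967.92 kJ/h
Sensible, feed 48.7→25 °C: -84.402 kJ/h
Outlet flows (mol/h): A 10.434, B 10.434, C 8.066
Sensible, products 25→76.2 °C: 188.74 kJ/h
Q = ΔH = -863.58 kJ/h = -0.23988 kW
Heat removed = 239.88 W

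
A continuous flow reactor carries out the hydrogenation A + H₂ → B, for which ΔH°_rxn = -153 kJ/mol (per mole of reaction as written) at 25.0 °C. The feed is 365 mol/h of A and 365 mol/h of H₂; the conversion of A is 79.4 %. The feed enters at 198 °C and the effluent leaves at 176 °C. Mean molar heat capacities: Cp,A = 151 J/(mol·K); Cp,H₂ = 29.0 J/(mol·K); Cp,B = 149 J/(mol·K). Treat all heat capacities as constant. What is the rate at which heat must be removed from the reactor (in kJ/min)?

Q_out = 786 kJ/min

Extent of reaction ξ = 0.794 × 365 = 289.81 mol/h
Reaction term: ξ·ΔH°_rxn = 289.81 × -153 = -44341 kJ/h
Sensible, feed 198→25 °C: -11366 kJ/h
Outlet flows (mol/h): A 75.19, H₂ 75.19, B 289.81
Sensible, products 25→176 °C: 8564.1 kJ/h
Q = ΔH = -47143 kJ/h = -13.095 kW
Heat removed = 785.72 kJ/min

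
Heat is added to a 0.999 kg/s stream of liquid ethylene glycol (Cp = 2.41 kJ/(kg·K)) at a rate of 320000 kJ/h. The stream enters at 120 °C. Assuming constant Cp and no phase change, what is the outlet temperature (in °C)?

Q = 320000 kJ/h = 88.889 kJ/s
ΔT = Q/(ṁ·Cp) = 88.889/(0.999×2.41) = 36.92 K
T_out = 120 + 36.92 = 156.92 °C

T_out = 157 °C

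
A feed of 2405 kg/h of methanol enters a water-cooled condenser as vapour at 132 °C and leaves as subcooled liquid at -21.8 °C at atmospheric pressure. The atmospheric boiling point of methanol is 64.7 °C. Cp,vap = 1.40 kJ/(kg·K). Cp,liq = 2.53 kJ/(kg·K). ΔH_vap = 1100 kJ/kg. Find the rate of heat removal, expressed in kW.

vapour 132→64.7 °C: -94.22 kJ/kg
condensation at 64.7 °C: -1100 kJ/kg
liquid 64.7→-21.8 °C: -218.84 kJ/kg
Δh = -94.22 + -1100 + -218.84 = -1413.1 kJ/kg
Q = ṁ·Δh = 2405 kg/h × -1413.1 kJ/kg = -3.3984e+06 kJ/h
|Q| = 944.01 kW

Q_c = 944 kW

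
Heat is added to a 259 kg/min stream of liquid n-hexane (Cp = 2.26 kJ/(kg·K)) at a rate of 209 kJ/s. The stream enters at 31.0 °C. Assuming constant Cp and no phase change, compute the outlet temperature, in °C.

T_out = 52.4 °C

Q = 209 kJ/s = 12540 kJ/min
ΔT = Q/(ṁ·Cp) = 12540/(259×2.26) = 21.423 K
T_out = 31.0 + 21.423 = 52.423 °C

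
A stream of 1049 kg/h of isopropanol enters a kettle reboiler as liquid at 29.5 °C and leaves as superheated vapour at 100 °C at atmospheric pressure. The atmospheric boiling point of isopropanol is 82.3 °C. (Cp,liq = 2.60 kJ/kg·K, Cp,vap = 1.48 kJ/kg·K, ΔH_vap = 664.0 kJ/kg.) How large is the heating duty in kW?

Q = 241 kW

liquid 29.5→82.3 °C: 137.28 kJ/kg
vaporisation at 82.3 °C: 664 kJ/kg
vapour 82.3→100 °C: 26.196 kJ/kg
Δh = 137.28 + 664 + 26.196 = 827.48 kJ/kg
Q = ṁ·Δh = 1049 kg/h × 827.48 kJ/kg = 868020 kJ/h
|Q| = 241.12 kW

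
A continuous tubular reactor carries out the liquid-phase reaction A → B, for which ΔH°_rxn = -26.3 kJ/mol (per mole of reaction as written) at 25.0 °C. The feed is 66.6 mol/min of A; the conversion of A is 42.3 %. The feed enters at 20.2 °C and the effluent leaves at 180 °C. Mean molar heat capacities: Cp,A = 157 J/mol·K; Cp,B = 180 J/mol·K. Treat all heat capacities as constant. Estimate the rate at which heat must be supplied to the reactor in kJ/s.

Extent of reaction ξ = 0.423 × 66.6 = 28.172 mol/min
Reaction term: ξ·ΔH°_rxn = 28.172 × -26.3 = -740.92 kJ/min
Sensible, feed 20.2→25 °C: 50.19 kJ/min
Outlet flows (mol/min): A 38.428, B 28.172
Sensible, products 25→180 °C: 1721.1 kJ/min
Q = ΔH = 1030.4 kJ/min = 17.174 kW
Heat supplied = 17.174 kJ/s

Q_in = 17.2 kJ/s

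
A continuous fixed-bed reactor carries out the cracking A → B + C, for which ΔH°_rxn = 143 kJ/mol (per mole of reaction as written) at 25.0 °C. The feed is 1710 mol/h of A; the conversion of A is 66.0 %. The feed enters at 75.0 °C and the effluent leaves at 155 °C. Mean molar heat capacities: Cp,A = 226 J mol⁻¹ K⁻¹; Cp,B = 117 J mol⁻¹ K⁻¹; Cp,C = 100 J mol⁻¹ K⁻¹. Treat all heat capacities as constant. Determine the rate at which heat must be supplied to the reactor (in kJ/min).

Q_in = 3180 kJ/min

Extent of reaction ξ = 0.660 × 1710 = 1128.6 mol/h
Reaction term: ξ·ΔH°_rxn = 1128.6 × 143 = 161390 kJ/h
Sensible, feed 75.0→25 °C: -19323 kJ/h
Outlet flows (mol/h): A 581.4, B 1128.6, C 1128.6
Sensible, products 25→155 °C: 48919 kJ/h
Q = ΔH = 190990 kJ/h = 53.052 kW
Heat supplied = 3183.1 kJ/min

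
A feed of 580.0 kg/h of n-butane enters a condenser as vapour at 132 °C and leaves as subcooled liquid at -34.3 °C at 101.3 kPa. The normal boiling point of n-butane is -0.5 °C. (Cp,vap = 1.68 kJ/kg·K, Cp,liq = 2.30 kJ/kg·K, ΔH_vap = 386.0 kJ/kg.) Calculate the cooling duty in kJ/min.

vapour 132→-0.5 °C: -222.6 kJ/kg
condensation at -0.5 °C: -386 kJ/kg
liquid -0.5→-34.3 °C: -77.74 kJ/kg
Δh = -222.6 + -386 + -77.74 = -686.34 kJ/kg
Q = ṁ·Δh = 580.0 kg/h × -686.34 kJ/kg = -398080 kJ/h
|Q| = 110.58 kW = 6634.6 kJ/min

Q_c = 6630 kJ/min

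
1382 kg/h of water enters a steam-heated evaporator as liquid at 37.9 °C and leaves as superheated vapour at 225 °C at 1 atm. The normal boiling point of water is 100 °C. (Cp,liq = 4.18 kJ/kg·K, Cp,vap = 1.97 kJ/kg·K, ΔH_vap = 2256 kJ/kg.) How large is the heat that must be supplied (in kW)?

Q = 1060 kW

liquid 37.9→100 °C: 259.58 kJ/kg
vaporisation at 100 °C: 2256 kJ/kg
vapour 100→225 °C: 246.25 kJ/kg
Δh = 259.58 + 2256 + 246.25 = 2761.8 kJ/kg
Q = ṁ·Δh = 1382 kg/h × 2761.8 kJ/kg = 3.8168e+06 kJ/h
|Q| = 1060.2 kW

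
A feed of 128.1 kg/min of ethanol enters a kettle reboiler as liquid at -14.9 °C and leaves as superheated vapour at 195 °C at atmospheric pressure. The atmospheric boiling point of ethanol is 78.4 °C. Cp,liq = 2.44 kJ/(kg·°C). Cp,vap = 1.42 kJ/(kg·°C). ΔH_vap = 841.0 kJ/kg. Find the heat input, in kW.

Q = 2640 kW

liquid -14.9→78.4 °C: 227.65 kJ/kg
vaporisation at 78.4 °C: 841 kJ/kg
vapour 78.4→195 °C: 165.57 kJ/kg
Δh = 227.65 + 841 + 165.57 = 1234.2 kJ/kg
Q = ṁ·Δh = 128.1 kg/min × 1234.2 kJ/kg = 158100 kJ/min
|Q| = 2635.1 kW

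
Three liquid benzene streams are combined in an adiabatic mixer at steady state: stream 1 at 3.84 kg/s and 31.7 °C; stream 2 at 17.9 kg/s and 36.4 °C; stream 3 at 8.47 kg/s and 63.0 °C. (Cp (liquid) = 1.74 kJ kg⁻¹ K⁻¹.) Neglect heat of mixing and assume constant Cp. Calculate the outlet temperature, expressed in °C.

Energy balance with Q = 0: Σ ṁᵢCp,ᵢ(T_out − Tᵢ) = 0
T_out = Σ ṁᵢCp,ᵢTᵢ / Σ ṁᵢCp,ᵢ
      = 2274 / 52.565 = 43.26 °C

T_out = 43.3 °C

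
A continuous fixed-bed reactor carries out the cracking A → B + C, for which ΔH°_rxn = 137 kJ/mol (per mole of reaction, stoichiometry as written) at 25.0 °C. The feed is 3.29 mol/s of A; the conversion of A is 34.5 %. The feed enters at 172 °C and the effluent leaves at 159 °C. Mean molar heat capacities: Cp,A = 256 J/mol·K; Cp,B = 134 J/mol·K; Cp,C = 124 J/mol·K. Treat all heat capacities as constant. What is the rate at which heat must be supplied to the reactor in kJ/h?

Q_in = 521000 kJ/h

Extent of reaction ξ = 0.345 × 3.29 = 1.135 mol/s
Reaction term: ξ·ΔH°_rxn = 1.135 × 137 = 155.5 kJ/s
Sensible, feed 172→25 °C: -123.81 kJ/s
Outlet flows (mol/s): A 2.155, B 1.135, C 1.135
Sensible, products 25→159 °C: 113.16 kJ/s
Q = ΔH = 144.86 kJ/s = 144.86 kW
Heat supplied = 521480 kJ/h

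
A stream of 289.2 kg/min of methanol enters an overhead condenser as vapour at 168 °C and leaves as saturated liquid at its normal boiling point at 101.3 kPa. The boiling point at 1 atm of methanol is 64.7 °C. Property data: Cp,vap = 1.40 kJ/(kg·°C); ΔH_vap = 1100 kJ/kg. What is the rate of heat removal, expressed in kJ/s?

vapour 168→64.7 °C: -144.62 kJ/kg
condensation at 64.7 °C: -1100 kJ/kg
Δh = -144.62 + -1100 = -1244.6 kJ/kg
Q = ṁ·Δh = 289.2 kg/min × -1244.6 kJ/kg = -359940 kJ/min
|Q| = 5999.1 kW

Q_c = 6000 kJ/s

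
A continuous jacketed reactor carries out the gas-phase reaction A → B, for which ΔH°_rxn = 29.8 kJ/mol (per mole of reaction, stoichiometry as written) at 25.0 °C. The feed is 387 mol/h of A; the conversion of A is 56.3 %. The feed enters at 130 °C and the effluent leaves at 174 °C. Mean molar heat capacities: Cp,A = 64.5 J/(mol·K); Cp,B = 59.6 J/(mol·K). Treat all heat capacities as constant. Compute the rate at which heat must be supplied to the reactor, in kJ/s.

Q_in = 2.06 kJ/s

Extent of reaction ξ = 0.563 × 387 = 217.88 mol/h
Reaction term: ξ·ΔH°_rxn = 217.88 × 29.8 = 6492.9 kJ/h
Sensible, feed 130→25 °C: -2621 kJ/h
Outlet flows (mol/h): A 169.12, B 217.88
Sensible, products 25→174 °C: 3560.2 kJ/h
Q = ΔH = 7432.1 kJ/h = 2.0645 kW
Heat supplied = 2.0645 kJ/s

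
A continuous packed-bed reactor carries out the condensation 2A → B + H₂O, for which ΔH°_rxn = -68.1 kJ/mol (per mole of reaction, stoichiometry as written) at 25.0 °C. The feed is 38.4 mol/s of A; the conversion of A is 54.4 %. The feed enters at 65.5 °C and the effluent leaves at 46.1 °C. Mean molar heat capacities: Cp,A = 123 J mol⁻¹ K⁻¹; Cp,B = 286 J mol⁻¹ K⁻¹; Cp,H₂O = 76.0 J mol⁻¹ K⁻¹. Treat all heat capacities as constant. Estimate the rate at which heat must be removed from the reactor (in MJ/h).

Q_out = 2800 MJ/h

Extent of reaction ξ = 0.544 × 38.4 / 2 = 10.445 mol/s
Reaction term: ξ·ΔH°_rxn = 10.445 × -68.1 = -711.29 kJ/s
Sensible, feed 65.5→25 °C: -191.29 kJ/s
Outlet flows (mol/s): A 17.51, B 10.445, H₂O 10.445
Sensible, products 25→46.1 °C: 125.22 kJ/s
Q = ΔH = -777.36 kJ/s = -777.36 kW
Heat removed = 2798.5 MJ/h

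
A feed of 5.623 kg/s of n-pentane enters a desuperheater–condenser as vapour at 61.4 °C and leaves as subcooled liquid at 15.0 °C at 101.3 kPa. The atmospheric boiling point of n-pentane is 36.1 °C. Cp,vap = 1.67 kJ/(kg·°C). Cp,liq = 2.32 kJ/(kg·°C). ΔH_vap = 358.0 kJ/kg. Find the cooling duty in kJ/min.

Q_c = 152000 kJ/min

vapour 61.4→36.1 °C: -42.251 kJ/kg
condensation at 36.1 °C: -358 kJ/kg
liquid 36.1→15.0 °C: -48.952 kJ/kg
Δh = -42.251 + -358 + -48.952 = -449.2 kJ/kg
Q = ṁ·Δh = 5.623 kg/s × -449.2 kJ/kg = -2525.9 kJ/s
|Q| = 2525.9 kW = 151550 kJ/min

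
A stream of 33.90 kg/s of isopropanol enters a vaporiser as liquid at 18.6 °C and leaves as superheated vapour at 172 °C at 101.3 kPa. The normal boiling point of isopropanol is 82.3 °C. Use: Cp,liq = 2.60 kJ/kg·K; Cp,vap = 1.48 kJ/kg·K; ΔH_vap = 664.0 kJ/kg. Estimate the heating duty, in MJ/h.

liquid 18.6→82.3 °C: 165.62 kJ/kg
vaporisation at 82.3 °C: 664 kJ/kg
vapour 82.3→172 °C: 132.76 kJ/kg
Δh = 165.62 + 664 + 132.76 = 962.38 kJ/kg
Q = ṁ·Δh = 33.90 kg/s × 962.38 kJ/kg = 32625 kJ/s
|Q| = 32625 kW = 117450 MJ/h

Q = 117000 MJ/h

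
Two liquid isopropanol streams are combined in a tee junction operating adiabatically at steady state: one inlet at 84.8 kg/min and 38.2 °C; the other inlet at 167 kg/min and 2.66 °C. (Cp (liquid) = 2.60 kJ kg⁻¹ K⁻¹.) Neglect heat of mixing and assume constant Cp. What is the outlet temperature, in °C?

T_out = 14.6 °C

Energy balance with Q = 0: Σ ṁᵢCp,ᵢ(T_out − Tᵢ) = 0
Σ ṁᵢCp,ᵢTᵢ = 84.8×2.60×38.2 + 167×2.60×2.66 = 9577.3
Σ ṁᵢCp,ᵢ = 84.8×2.60 + 167×2.60 = 654.68
T_out = 9577.3 / 654.68 = 14.629 °C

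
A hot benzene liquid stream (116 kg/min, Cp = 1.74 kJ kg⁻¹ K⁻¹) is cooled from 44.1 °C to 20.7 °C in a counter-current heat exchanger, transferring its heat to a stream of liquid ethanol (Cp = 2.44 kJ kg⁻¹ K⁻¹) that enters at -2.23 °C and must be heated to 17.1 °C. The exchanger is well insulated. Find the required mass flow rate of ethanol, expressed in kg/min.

ṁ_c = 100 kg/min

Heat released by hot stream: Q = 116 × 1.74 × (44.1 − 20.7) = 4723.1 kJ/min
Energy balance on cold side (adiabatic exchanger): Q = ṁ_c·Cp_c·(T_c,out − T_c,in)
ṁ_c = 4723.1 / [2.44 × (17.1 − -2.23)] = 100.14 kg/min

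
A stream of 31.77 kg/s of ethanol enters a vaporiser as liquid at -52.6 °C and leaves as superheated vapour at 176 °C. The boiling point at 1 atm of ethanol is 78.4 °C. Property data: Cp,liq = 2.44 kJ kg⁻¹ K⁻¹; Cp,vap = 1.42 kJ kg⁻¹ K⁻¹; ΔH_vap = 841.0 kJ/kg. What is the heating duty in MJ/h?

liquid -52.6→78.4 °C: 319.64 kJ/kg
vaporisation at 78.4 °C: 841 kJ/kg
vapour 78.4→176 °C: 138.59 kJ/kg
Δh = 319.64 + 841 + 138.59 = 1299.2 kJ/kg
Q = ṁ·Δh = 31.77 kg/s × 1299.2 kJ/kg = 41277 kJ/s
|Q| = 41277 kW = 148600 MJ/h

Q = 149000 MJ/h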